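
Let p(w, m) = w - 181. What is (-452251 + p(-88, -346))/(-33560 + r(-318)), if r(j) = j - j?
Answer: 11313/839 ≈ 13.484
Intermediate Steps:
p(w, m) = -181 + w
r(j) = 0
(-452251 + p(-88, -346))/(-33560 + r(-318)) = (-452251 + (-181 - 88))/(-33560 + 0) = (-452251 - 269)/(-33560) = -452520*(-1/33560) = 11313/839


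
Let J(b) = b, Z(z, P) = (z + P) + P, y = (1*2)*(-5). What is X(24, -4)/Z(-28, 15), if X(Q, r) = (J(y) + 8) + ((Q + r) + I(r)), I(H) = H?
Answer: 7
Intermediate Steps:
y = -10 (y = 2*(-5) = -10)
Z(z, P) = z + 2*P (Z(z, P) = (P + z) + P = z + 2*P)
X(Q, r) = -2 + Q + 2*r (X(Q, r) = (-10 + 8) + ((Q + r) + r) = -2 + (Q + 2*r) = -2 + Q + 2*r)
X(24, -4)/Z(-28, 15) = (-2 + 24 + 2*(-4))/(-28 + 2*15) = (-2 + 24 - 8)/(-28 + 30) = 14/2 = 14*(½) = 7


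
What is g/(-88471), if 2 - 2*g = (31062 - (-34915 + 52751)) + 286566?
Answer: 149895/88471 ≈ 1.6943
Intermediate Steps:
g = -149895 (g = 1 - ((31062 - (-34915 + 52751)) + 286566)/2 = 1 - ((31062 - 1*17836) + 286566)/2 = 1 - ((31062 - 17836) + 286566)/2 = 1 - (13226 + 286566)/2 = 1 - ½*299792 = 1 - 149896 = -149895)
g/(-88471) = -149895/(-88471) = -149895*(-1/88471) = 149895/88471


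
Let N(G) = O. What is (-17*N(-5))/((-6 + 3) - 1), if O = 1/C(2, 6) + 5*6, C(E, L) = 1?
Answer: 527/4 ≈ 131.75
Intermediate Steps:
O = 31 (O = 1/1 + 5*6 = 1 + 30 = 31)
N(G) = 31
(-17*N(-5))/((-6 + 3) - 1) = (-17*31)/((-6 + 3) - 1) = -527/(-3 - 1) = -527/(-4) = -527*(-¼) = 527/4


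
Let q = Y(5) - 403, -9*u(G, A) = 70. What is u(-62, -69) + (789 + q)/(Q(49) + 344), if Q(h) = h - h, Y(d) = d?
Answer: -20561/3096 ≈ -6.6412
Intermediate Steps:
u(G, A) = -70/9 (u(G, A) = -⅑*70 = -70/9)
Q(h) = 0
q = -398 (q = 5 - 403 = -398)
u(-62, -69) + (789 + q)/(Q(49) + 344) = -70/9 + (789 - 398)/(0 + 344) = -70/9 + 391/344 = -20561/3096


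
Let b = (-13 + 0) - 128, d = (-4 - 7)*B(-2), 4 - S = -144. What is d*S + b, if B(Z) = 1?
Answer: -1769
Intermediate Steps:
S = 148 (S = 4 - 1*(-144) = 4 + 144 = 148)
d = -11 (d = (-4 - 7)*1 = -11*1 = -11)
b = -141 (b = -13 - 128 = -141)
d*S + b = -11*148 - 141 = -1628 - 141 = -1769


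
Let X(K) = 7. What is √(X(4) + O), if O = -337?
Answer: I*√330 ≈ 18.166*I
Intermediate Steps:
√(X(4) + O) = √(7 - 337) = √(-330) = I*√330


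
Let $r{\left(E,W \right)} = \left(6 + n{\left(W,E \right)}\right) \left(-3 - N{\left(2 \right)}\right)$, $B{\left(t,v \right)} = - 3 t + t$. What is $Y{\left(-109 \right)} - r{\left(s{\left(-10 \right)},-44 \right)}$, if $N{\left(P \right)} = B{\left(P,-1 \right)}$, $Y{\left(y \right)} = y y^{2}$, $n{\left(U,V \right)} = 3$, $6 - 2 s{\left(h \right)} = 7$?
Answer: $-1295038$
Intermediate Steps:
$s{\left(h \right)} = - \frac{1}{2}$ ($s{\left(h \right)} = 3 - \frac{7}{2} = - \frac{1}{2}$)
$B{\left(t,v \right)} = - 2 t$
$Y{\left(y \right)} = y^{3}$
$N{\left(P \right)} = - 2 P$
$r{\left(E,W \right)} = 9$ ($r{\left(E,W \right)} = \left(6 + 3\right) \left(-3 - \left(-2\right) 2\right) = 9 \left(-3 - -4\right) = 9 \left(-3 + 4\right) = 9 \cdot 1 = 9$)
$Y{\left(-109 \right)} - r{\left(s{\left(-10 \right)},-44 \right)} = \left(-109\right)^{3} - 9 = -1295029 - 9 = -1295038$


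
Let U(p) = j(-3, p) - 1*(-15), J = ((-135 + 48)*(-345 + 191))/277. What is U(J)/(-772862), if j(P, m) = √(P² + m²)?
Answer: -15/772862 - 3*√20021885/214082774 ≈ -8.2112e-5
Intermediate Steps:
J = 13398/277 (J = -87*(-154)*(1/277) = 13398*(1/277) = 13398/277 ≈ 48.368)
U(p) = 15 + √(9 + p²) (U(p) = √((-3)² + p²) - 1*(-15) = √(9 + p²) + 15 = 15 + √(9 + p²))
U(J)/(-772862) = (15 + √(9 + (13398/277)²))/(-772862) = (15 + √(9 + 179506404/76729))*(-1/772862) = (15 + √(180196965/76729))*(-1/772862) = (15 + 3*√20021885/277)*(-1/772862) = -15/772862 - 3*√20021885/214082774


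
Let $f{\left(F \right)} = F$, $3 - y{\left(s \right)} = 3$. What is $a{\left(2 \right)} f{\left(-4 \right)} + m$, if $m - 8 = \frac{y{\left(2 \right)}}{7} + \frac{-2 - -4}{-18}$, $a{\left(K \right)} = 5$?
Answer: $- \frac{109}{9} \approx -12.111$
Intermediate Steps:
$y{\left(s \right)} = 0$ ($y{\left(s \right)} = 3 - 3 = 0$)
$m = \frac{71}{9}$ ($m = 8 + \left(\frac{0}{7} + \frac{-2 - -4}{-18}\right) = 8 + \left(0 \cdot \frac{1}{7} + \left(-2 + 4\right) \left(- \frac{1}{18}\right)\right) = 8 + \left(0 + 2 \left(- \frac{1}{18}\right)\right) = 8 + \left(0 - \frac{1}{9}\right) = 8 - \frac{1}{9} = \frac{71}{9} \approx 7.8889$)
$a{\left(2 \right)} f{\left(-4 \right)} + m = 5 \left(-4\right) + \frac{71}{9} = -20 + \frac{71}{9} = - \frac{109}{9}$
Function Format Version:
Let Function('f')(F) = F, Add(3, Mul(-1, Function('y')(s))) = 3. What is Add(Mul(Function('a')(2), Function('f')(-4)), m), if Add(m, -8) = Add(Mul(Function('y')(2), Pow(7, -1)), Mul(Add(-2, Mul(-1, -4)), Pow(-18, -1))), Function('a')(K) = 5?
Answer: Rational(-109, 9) ≈ -12.111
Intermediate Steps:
Function('y')(s) = 0 (Function('y')(s) = Add(3, Mul(-1, 3)) = Add(3, -3) = 0)
m = Rational(71, 9) (m = Add(8, Add(Mul(0, Pow(7, -1)), Mul(Add(-2, Mul(-1, -4)), Pow(-18, -1)))) = Add(8, Add(Mul(0, Rational(1, 7)), Mul(Add(-2, 4), Rational(-1, 18)))) = Add(8, Add(0, Mul(2, Rational(-1, 18)))) = Add(8, Add(0, Rational(-1, 9))) = Add(8, Rational(-1, 9)) = Rational(71, 9) ≈ 7.8889)
Add(Mul(Function('a')(2), Function('f')(-4)), m) = Add(Mul(5, -4), Rational(71, 9)) = Add(-20, Rational(71, 9)) = Rational(-109, 9)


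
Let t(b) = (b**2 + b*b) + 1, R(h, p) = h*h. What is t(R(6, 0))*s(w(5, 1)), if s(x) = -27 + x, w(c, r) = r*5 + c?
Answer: -44081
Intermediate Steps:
R(h, p) = h**2
t(b) = 1 + 2*b**2 (t(b) = (b**2 + b**2) + 1 = 2*b**2 + 1 = 1 + 2*b**2)
w(c, r) = c + 5*r (w(c, r) = 5*r + c = c + 5*r)
t(R(6, 0))*s(w(5, 1)) = (1 + 2*(6**2)**2)*(-27 + (5 + 5*1)) = (1 + 2*36**2)*(-27 + (5 + 5)) = (1 + 2*1296)*(-27 + 10) = (1 + 2592)*(-17) = 2593*(-17) = -44081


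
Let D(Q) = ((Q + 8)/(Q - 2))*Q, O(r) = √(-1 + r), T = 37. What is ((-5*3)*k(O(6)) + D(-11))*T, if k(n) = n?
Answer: -1221/13 - 555*√5 ≈ -1334.9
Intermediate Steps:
D(Q) = Q*(8 + Q)/(-2 + Q) (D(Q) = ((8 + Q)/(-2 + Q))*Q = Q*(8 + Q)/(-2 + Q))
((-5*3)*k(O(6)) + D(-11))*T = ((-5*3)*√(-1 + 6) - 11*(8 - 11)/(-2 - 11))*37 = (-15*√5 - 11*(-3)/(-13))*37 = (-15*√5 - 11*(-1/13)*(-3))*37 = (-15*√5 - 33/13)*37 = (-33/13 - 15*√5)*37 = -1221/13 - 555*√5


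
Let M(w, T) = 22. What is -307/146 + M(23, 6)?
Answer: 2905/146 ≈ 19.897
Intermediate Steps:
-307/146 + M(23, 6) = -307/146 + 22 = 2905/146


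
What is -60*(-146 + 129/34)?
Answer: 145050/17 ≈ 8532.4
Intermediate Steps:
-60*(-146 + 129/34) = -60*(-4835/34) = 145050/17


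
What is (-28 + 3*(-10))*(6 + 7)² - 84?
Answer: -9886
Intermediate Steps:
(-28 + 3*(-10))*(6 + 7)² - 84 = (-28 - 30)*13² - 84 = -58*169 - 84 = -9802 - 84 = -9886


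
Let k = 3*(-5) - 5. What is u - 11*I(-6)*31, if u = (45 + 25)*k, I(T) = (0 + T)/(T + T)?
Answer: -3141/2 ≈ -1570.5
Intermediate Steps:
k = -20 (k = -15 - 5 = -20)
I(T) = 1/2 (I(T) = T/((2*T)) = T*(1/(2*T)) = 1/2)
u = -1400 (u = (45 + 25)*(-20) = 70*(-20) = -1400)
u - 11*I(-6)*31 = -1400 - 11*1/2*31 = -1400 - 11/2*31 = -1400 - 341/2 = -3141/2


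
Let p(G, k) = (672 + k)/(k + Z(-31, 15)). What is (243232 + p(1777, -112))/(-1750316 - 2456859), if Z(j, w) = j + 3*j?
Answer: -14350548/248223325 ≈ -0.057813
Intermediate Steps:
Z(j, w) = 4*j
p(G, k) = (672 + k)/(-124 + k) (p(G, k) = (672 + k)/(k + 4*(-31)) = (672 + k)/(k - 124) = (672 + k)/(-124 + k))
(243232 + p(1777, -112))/(-1750316 - 2456859) = (243232 + (672 - 112)/(-124 - 112))/(-1750316 - 2456859) = (243232 + 560/(-236))/(-4207175) = (243232 - 1/236*560)*(-1/4207175) = (243232 - 140/59)*(-1/4207175) = (14350548/59)*(-1/4207175) = -14350548/248223325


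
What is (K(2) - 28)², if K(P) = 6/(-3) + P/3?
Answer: 7744/9 ≈ 860.44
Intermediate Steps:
K(P) = -2 + P/3 (K(P) = 6*(-⅓) + P*(⅓) = -2 + P/3)
(K(2) - 28)² = ((-2 + (⅓)*2) - 28)² = ((-2 + ⅔) - 28)² = (-4/3 - 28)² = (-88/3)² = 7744/9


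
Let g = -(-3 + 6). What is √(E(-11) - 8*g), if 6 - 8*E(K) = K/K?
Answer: √394/4 ≈ 4.9624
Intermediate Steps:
E(K) = 5/8 (E(K) = ¾ - K/(8*K) = ¾ - ⅛*1 = ¾ - ⅛ = 5/8)
g = -3 (g = -1*3 = -3)
√(E(-11) - 8*g) = √(5/8 - 8*(-3)) = √(5/8 + 24) = √(197/8) = √394/4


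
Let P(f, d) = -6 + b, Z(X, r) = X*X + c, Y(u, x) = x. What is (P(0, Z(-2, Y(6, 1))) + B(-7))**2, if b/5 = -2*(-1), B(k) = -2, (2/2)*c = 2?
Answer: 4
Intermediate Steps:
c = 2
b = 10 (b = 5*(-2*(-1)) = 5*2 = 10)
Z(X, r) = 2 + X**2 (Z(X, r) = X*X + 2 = X**2 + 2 = 2 + X**2)
P(f, d) = 4 (P(f, d) = -6 + 10 = 4)
(P(0, Z(-2, Y(6, 1))) + B(-7))**2 = (4 - 2)**2 = 2**2 = 4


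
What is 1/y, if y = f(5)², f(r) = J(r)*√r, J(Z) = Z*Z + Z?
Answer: 1/4500 ≈ 0.00022222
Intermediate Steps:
J(Z) = Z + Z² (J(Z) = Z² + Z = Z + Z²)
f(r) = r^(3/2)*(1 + r) (f(r) = (r*(1 + r))*√r = r^(3/2)*(1 + r))
y = 4500 (y = (5^(3/2)*(1 + 5))² = ((5*√5)*6)² = (30*√5)² = 4500)
1/y = 1/4500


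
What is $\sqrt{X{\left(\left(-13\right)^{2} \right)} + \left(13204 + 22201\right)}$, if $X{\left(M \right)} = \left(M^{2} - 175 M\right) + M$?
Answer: $48 \sqrt{15} \approx 185.9$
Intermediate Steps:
$X{\left(M \right)} = M^{2} - 174 M$
$\sqrt{X{\left(\left(-13\right)^{2} \right)} + \left(13204 + 22201\right)} = \sqrt{\left(-13\right)^{2} \left(-174 + \left(-13\right)^{2}\right) + \left(13204 + 22201\right)} = \sqrt{169 \left(-174 + 169\right) + 35405} = \sqrt{169 \left(-5\right) + 35405} = \sqrt{-845 + 35405} = \sqrt{34560} = 48 \sqrt{15}$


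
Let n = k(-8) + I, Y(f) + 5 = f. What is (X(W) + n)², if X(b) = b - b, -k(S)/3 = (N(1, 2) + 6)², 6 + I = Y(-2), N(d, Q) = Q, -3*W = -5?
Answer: 42025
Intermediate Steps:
W = 5/3 (W = -⅓*(-5) = 5/3 ≈ 1.6667)
Y(f) = -5 + f
I = -13 (I = -6 + (-5 - 2) = -6 - 7 = -13)
k(S) = -192 (k(S) = -3*(2 + 6)² = -3*8² = -3*64 = -192)
X(b) = 0
n = -205 (n = -192 - 13 = -205)
(X(W) + n)² = (0 - 205)² = (-205)² = 42025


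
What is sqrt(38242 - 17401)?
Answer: sqrt(20841) ≈ 144.36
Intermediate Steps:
sqrt(38242 - 17401) = sqrt(20841)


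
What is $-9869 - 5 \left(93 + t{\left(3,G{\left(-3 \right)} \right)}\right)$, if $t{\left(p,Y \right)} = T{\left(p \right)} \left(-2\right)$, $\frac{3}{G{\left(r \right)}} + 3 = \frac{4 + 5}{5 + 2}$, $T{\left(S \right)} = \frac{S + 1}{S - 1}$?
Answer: $-10314$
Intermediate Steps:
$T{\left(S \right)} = \frac{1 + S}{-1 + S}$
$G{\left(r \right)} = - \frac{7}{4}$ ($G{\left(r \right)} = \frac{3}{-3 + \frac{4 + 5}{5 + 2}} = \frac{3}{-3 + \frac{9}{7}} = \frac{3}{- \frac{12}{7}} = 3 \left(- \frac{7}{12}\right) = - \frac{7}{4}$)
$t{\left(p,Y \right)} = - \frac{2 \left(1 + p\right)}{-1 + p}$ ($t{\left(p,Y \right)} = \frac{1 + p}{-1 + p} \left(-2\right) = - \frac{2 \left(1 + p\right)}{-1 + p}$)
$-9869 - 5 \left(93 + t{\left(3,G{\left(-3 \right)} \right)}\right) = -9869 - 5 \left(93 + \frac{2 \left(-1 - 3\right)}{-1 + 3}\right) = -9869 - 5 \left(93 + \frac{2 \left(-1 - 3\right)}{2}\right) = -9869 - 5 \left(93 + 2 \cdot \frac{1}{2} \left(-4\right)\right) = -9869 - 5 \left(93 - 4\right) = -9869 - 445 = -10314$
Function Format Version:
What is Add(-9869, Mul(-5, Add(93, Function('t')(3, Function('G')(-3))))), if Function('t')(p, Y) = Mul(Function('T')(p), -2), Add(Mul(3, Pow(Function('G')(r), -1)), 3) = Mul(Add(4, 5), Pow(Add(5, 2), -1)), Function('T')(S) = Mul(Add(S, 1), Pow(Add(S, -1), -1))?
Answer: -10314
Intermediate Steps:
Function('T')(S) = Mul(Pow(Add(-1, S), -1), Add(1, S)) (Function('T')(S) = Mul(Add(1, S), Pow(Add(-1, S), -1)) = Mul(Pow(Add(-1, S), -1), Add(1, S)))
Function('G')(r) = Rational(-7, 4) (Function('G')(r) = Mul(3, Pow(Add(-3, Mul(Add(4, 5), Pow(Add(5, 2), -1))), -1)) = Mul(3, Pow(Add(-3, Mul(9, Pow(7, -1))), -1)) = Mul(3, Pow(Add(-3, Mul(9, Rational(1, 7))), -1)) = Mul(3, Pow(Add(-3, Rational(9, 7)), -1)) = Mul(3, Pow(Rational(-12, 7), -1)) = Mul(3, Rational(-7, 12)) = Rational(-7, 4))
Function('t')(p, Y) = Mul(-2, Pow(Add(-1, p), -1), Add(1, p)) (Function('t')(p, Y) = Mul(Mul(Pow(Add(-1, p), -1), Add(1, p)), -2) = Mul(-2, Pow(Add(-1, p), -1), Add(1, p)))
Add(-9869, Mul(-5, Add(93, Function('t')(3, Function('G')(-3))))) = Add(-9869, Mul(-5, Add(93, Mul(2, Pow(Add(-1, 3), -1), Add(-1, Mul(-1, 3)))))) = Add(-9869, Mul(-5, Add(93, Mul(2, Pow(2, -1), Add(-1, -3))))) = Add(-9869, Mul(-5, Add(93, Mul(2, Rational(1, 2), -4)))) = Add(-9869, Mul(-5, Add(93, -4))) = Add(-9869, Mul(-5, 89)) = Add(-9869, -445) = -10314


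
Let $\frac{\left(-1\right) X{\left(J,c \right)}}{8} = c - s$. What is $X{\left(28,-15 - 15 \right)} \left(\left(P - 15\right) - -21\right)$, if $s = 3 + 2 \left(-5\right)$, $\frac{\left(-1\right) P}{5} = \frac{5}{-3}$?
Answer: $\frac{7912}{3} \approx 2637.3$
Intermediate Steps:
$P = \frac{25}{3}$ ($P = - 5 \frac{5}{-3} = - 5 \cdot 5 \left(- \frac{1}{3}\right) = \left(-5\right) \left(- \frac{5}{3}\right) = \frac{25}{3} \approx 8.3333$)
$s = -7$ ($s = 3 - 10 = -7$)
$X{\left(J,c \right)} = -56 - 8 c$ ($X{\left(J,c \right)} = - 8 \left(c - -7\right) = - 8 \left(c + 7\right) = - 8 \left(7 + c\right) = -56 - 8 c$)
$X{\left(28,-15 - 15 \right)} \left(\left(P - 15\right) - -21\right) = \left(-56 - 8 \left(-15 - 15\right)\right) \left(\left(\frac{25}{3} - 15\right) - -21\right) = \left(-56 - 8 \left(-15 - 15\right)\right) \left(\left(\frac{25}{3} - 15\right) + 21\right) = \left(-56 - -240\right) \left(- \frac{20}{3} + 21\right) = \left(-56 + 240\right) \frac{43}{3} = 184 \cdot \frac{43}{3} = \frac{7912}{3}$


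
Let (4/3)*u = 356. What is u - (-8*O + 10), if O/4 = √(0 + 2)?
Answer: 257 + 32*√2 ≈ 302.25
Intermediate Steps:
u = 267 (u = (¾)*356 = 267)
O = 4*√2 (O = 4*√(0 + 2) = 4*√2 ≈ 5.6569)
u - (-8*O + 10) = 267 - (-32*√2 + 10) = 267 - (10 - 32*√2) = 267 + (-10 + 32*√2) = 257 + 32*√2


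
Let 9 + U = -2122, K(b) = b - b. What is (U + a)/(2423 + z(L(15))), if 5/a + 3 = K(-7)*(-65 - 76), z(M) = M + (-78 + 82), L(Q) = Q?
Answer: -3199/3663 ≈ -0.87333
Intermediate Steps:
K(b) = 0
U = -2131 (U = -9 - 2122 = -2131)
z(M) = 4 + M (z(M) = M + 4 = 4 + M)
a = -5/3 (a = 5/(-3 + 0*(-65 - 76)) = 5/(-3 + 0*(-141)) = 5/(-3 + 0) = 5/(-3) = 5*(-1/3) = -5/3 ≈ -1.6667)
(U + a)/(2423 + z(L(15))) = (-2131 - 5/3)/(2423 + (4 + 15)) = -6398/(3*(2423 + 19)) = -6398/3/2442 = -6398/3*1/2442 = -3199/3663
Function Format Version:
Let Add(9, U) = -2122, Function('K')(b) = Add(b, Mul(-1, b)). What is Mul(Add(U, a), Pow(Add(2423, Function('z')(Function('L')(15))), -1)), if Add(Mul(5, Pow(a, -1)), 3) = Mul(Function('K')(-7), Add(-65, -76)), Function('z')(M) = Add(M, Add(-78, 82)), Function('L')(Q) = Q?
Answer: Rational(-3199, 3663) ≈ -0.87333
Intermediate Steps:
Function('K')(b) = 0
U = -2131 (U = Add(-9, -2122) = -2131)
Function('z')(M) = Add(4, M) (Function('z')(M) = Add(M, 4) = Add(4, M))
a = Rational(-5, 3) (a = Mul(5, Pow(Add(-3, Mul(0, Add(-65, -76))), -1)) = Mul(5, Pow(Add(-3, Mul(0, -141)), -1)) = Mul(5, Pow(Add(-3, 0), -1)) = Mul(5, Pow(-3, -1)) = Mul(5, Rational(-1, 3)) = Rational(-5, 3) ≈ -1.6667)
Mul(Add(U, a), Pow(Add(2423, Function('z')(Function('L')(15))), -1)) = Mul(Add(-2131, Rational(-5, 3)), Pow(Add(2423, Add(4, 15)), -1)) = Mul(Rational(-6398, 3), Pow(Add(2423, 19), -1)) = Mul(Rational(-6398, 3), Pow(2442, -1)) = Mul(Rational(-6398, 3), Rational(1, 2442)) = Rational(-3199, 3663)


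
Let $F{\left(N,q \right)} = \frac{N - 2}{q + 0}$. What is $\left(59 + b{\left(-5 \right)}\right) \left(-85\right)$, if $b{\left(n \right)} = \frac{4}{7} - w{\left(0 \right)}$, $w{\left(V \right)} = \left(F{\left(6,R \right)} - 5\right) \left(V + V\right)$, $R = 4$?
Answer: $- \frac{35445}{7} \approx -5063.6$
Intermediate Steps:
$F{\left(N,q \right)} = \frac{-2 + N}{q}$
$w{\left(V \right)} = - 8 V$ ($w{\left(V \right)} = \left(\frac{-2 + 6}{4} - 5\right) \left(V + V\right) = \left(\frac{1}{4} \cdot 4 - 5\right) 2 V = \left(1 - 5\right) 2 V = - 4 \cdot 2 V = - 8 V$)
$b{\left(n \right)} = \frac{4}{7}$ ($b{\left(n \right)} = \frac{4}{7} - \left(-8\right) 0 = 4 \cdot \frac{1}{7} - 0 = \frac{4}{7} + 0 = \frac{4}{7}$)
$\left(59 + b{\left(-5 \right)}\right) \left(-85\right) = \left(59 + \frac{4}{7}\right) \left(-85\right) = \frac{417}{7} \left(-85\right) = - \frac{35445}{7}$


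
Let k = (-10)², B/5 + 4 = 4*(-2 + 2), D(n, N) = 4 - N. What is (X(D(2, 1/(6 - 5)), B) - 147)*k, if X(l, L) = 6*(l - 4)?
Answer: -15300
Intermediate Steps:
B = -20 (B = -20 + 5*(4*(-2 + 2)) = -20 + 5*(4*0) = -20 + 5*0 = -20 + 0 = -20)
k = 100
X(l, L) = -24 + 6*l (X(l, L) = 6*(-4 + l) = -24 + 6*l)
(X(D(2, 1/(6 - 5)), B) - 147)*k = ((-24 + 6*(4 - 1/(6 - 5))) - 147)*100 = ((-24 + 6*(4 - 1/1)) - 147)*100 = ((-24 + 6*(4 - 1*1)) - 147)*100 = ((-24 + 6*(4 - 1)) - 147)*100 = ((-24 + 6*3) - 147)*100 = ((-24 + 18) - 147)*100 = (-6 - 147)*100 = -153*100 = -15300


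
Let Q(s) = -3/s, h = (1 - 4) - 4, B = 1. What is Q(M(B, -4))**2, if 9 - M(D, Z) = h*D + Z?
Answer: 9/400 ≈ 0.022500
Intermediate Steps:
h = -7 (h = -3 - 4 = -7)
M(D, Z) = 9 - Z + 7*D (M(D, Z) = 9 - (-7*D + Z) = 9 - (Z - 7*D) = 9 + (-Z + 7*D) = 9 - Z + 7*D)
Q(M(B, -4))**2 = (-3/(9 - 1*(-4) + 7*1))**2 = (-3/(9 + 4 + 7))**2 = (-3/20)**2 = 9/400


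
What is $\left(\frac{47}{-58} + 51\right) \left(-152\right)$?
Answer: $- \frac{221236}{29} \approx -7628.8$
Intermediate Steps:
$\left(\frac{47}{-58} + 51\right) \left(-152\right) = \left(47 \left(- \frac{1}{58}\right) + 51\right) \left(-152\right) = \left(- \frac{47}{58} + 51\right) \left(-152\right) = \frac{2911}{58} \left(-152\right) = - \frac{221236}{29}$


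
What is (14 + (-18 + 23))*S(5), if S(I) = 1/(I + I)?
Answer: 19/10 ≈ 1.9000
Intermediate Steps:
S(I) = 1/(2*I)
(14 + (-18 + 23))*S(5) = (14 + (-18 + 23))*((1/2)/5) = (14 + 5)*((1/2)*(1/5)) = 19*(1/10) = 19/10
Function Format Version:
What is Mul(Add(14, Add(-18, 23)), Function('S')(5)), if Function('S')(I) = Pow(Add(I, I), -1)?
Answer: Rational(19, 10) ≈ 1.9000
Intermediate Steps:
Function('S')(I) = Mul(Rational(1, 2), Pow(I, -1)) (Function('S')(I) = Pow(Mul(2, I), -1) = Mul(Rational(1, 2), Pow(I, -1)))
Mul(Add(14, Add(-18, 23)), Function('S')(5)) = Mul(Add(14, Add(-18, 23)), Mul(Rational(1, 2), Pow(5, -1))) = Mul(Add(14, 5), Mul(Rational(1, 2), Rational(1, 5))) = Mul(19, Rational(1, 10)) = Rational(19, 10)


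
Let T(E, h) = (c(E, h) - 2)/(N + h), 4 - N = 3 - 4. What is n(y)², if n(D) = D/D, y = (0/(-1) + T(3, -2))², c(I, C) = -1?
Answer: 1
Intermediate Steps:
N = 5 (N = 4 - (3 - 4) = 4 - 1*(-1) = 4 + 1 = 5)
T(E, h) = -3/(5 + h) (T(E, h) = (-1 - 2)/(5 + h) = -3/(5 + h))
y = 1 (y = (0/(-1) - 3/(5 - 2))² = (0*(-1) - 3/3)² = (0 - 3*⅓)² = (0 - 1)² = (-1)² = 1)
n(D) = 1
n(y)² = 1² = 1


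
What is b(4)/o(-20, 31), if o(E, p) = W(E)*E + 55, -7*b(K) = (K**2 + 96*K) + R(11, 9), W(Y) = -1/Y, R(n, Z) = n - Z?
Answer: -67/63 ≈ -1.0635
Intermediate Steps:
b(K) = -2/7 - 96*K/7 - K**2/7 (b(K) = -((K**2 + 96*K) + (11 - 1*9))/7 = -((K**2 + 96*K) + (11 - 9))/7 = -((K**2 + 96*K) + 2)/7 = -(2 + K**2 + 96*K)/7 = -2/7 - 96*K/7 - K**2/7)
o(E, p) = 54 (o(E, p) = (-1/E)*E + 55 = -1 + 55 = 54)
b(4)/o(-20, 31) = (-2/7 - 96/7*4 - 1/7*4**2)/54 = (-2/7 - 384/7 - 1/7*16)*(1/54) = (-2/7 - 384/7 - 16/7)*(1/54) = -402/7*1/54 = -67/63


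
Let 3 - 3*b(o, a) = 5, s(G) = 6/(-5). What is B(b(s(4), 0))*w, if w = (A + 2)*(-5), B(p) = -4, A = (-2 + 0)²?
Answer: 120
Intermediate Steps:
s(G) = -6/5 (s(G) = 6*(-⅕) = -6/5)
b(o, a) = -⅔ (b(o, a) = 1 - ⅓*5 = 1 - 5/3 = -⅔)
A = 4 (A = (-2)² = 4)
w = -30 (w = (4 + 2)*(-5) = 6*(-5) = -30)
B(b(s(4), 0))*w = -4*(-30) = 120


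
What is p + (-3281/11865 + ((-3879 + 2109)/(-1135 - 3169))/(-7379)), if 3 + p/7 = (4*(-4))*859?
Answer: -18130707052517053/188411548920 ≈ -96229.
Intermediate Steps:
p = -96229 (p = -21 + 7*((4*(-4))*859) = -21 + 7*(-16*859) = -21 + 7*(-13744) = -21 - 96208 = -96229)
p + (-3281/11865 + ((-3879 + 2109)/(-1135 - 3169))/(-7379)) = -96229 + (-3281/11865 + ((-3879 + 2109)/(-1135 - 3169))/(-7379)) = -96229 + (-3281*1/11865 - 1770/(-4304)*(-1/7379)) = -96229 + (-3281/11865 - 1770*(-1/4304)*(-1/7379)) = -96229 + (-3281/11865 + (885/2152)*(-1/7379)) = -96229 + (-3281/11865 - 885/15879608) = -96229 - 52111494373/188411548920 = -18130707052517053/188411548920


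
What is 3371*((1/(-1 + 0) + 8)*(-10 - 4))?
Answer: -330358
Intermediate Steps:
3371*((1/(-1 + 0) + 8)*(-10 - 4)) = 3371*((1/(-1) + 8)*(-14)) = 3371*((-1 + 8)*(-14)) = 3371*(7*(-14)) = 3371*(-98) = -330358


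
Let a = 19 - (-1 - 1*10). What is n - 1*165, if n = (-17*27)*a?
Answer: -13935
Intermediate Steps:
a = 30 (a = 19 - (-1 - 10) = 19 - 1*(-11) = 19 + 11 = 30)
n = -13770 (n = -17*27*30 = -459*30 = -13770)
n - 1*165 = -13770 - 1*165 = -13770 - 165 = -13935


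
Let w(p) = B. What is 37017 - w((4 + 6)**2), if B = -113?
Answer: 37130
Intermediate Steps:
w(p) = -113
37017 - w((4 + 6)**2) = 37017 - 1*(-113) = 37017 + 113 = 37130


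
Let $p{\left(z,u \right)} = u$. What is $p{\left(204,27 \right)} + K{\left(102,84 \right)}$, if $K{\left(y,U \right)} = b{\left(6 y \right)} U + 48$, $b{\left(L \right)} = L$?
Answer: $51483$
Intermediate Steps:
$K{\left(y,U \right)} = 48 + 6 U y$ ($K{\left(y,U \right)} = 6 y U + 48 = 6 U y + 48 = 48 + 6 U y$)
$p{\left(204,27 \right)} + K{\left(102,84 \right)} = 27 + \left(48 + 6 \cdot 84 \cdot 102\right) = 27 + \left(48 + 51408\right) = 27 + 51456 = 51483$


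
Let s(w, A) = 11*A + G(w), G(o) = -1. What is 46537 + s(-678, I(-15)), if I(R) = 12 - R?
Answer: 46833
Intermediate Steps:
s(w, A) = -1 + 11*A (s(w, A) = 11*A - 1 = -1 + 11*A)
46537 + s(-678, I(-15)) = 46537 + (-1 + 11*(12 - 1*(-15))) = 46537 + (-1 + 11*(12 + 15)) = 46537 + (-1 + 11*27) = 46537 + (-1 + 297) = 46537 + 296 = 46833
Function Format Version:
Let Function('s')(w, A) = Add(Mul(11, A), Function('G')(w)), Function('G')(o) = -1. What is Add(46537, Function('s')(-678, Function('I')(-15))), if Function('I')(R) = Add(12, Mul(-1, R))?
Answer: 46833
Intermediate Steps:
Function('s')(w, A) = Add(-1, Mul(11, A)) (Function('s')(w, A) = Add(Mul(11, A), -1) = Add(-1, Mul(11, A)))
Add(46537, Function('s')(-678, Function('I')(-15))) = Add(46537, Add(-1, Mul(11, Add(12, Mul(-1, -15))))) = Add(46537, Add(-1, Mul(11, Add(12, 15)))) = Add(46537, Add(-1, Mul(11, 27))) = Add(46537, Add(-1, 297)) = Add(46537, 296) = 46833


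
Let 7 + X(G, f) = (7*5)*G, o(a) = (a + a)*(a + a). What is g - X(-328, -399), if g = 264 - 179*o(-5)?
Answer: -6149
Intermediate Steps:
o(a) = 4*a**2 (o(a) = (2*a)*(2*a) = 4*a**2)
X(G, f) = -7 + 35*G (X(G, f) = -7 + (7*5)*G = -7 + 35*G)
g = -17636 (g = 264 - 716*(-5)**2 = 264 - 716*25 = 264 - 179*100 = 264 - 17900 = -17636)
g - X(-328, -399) = -17636 - (-7 + 35*(-328)) = -17636 - (-7 - 11480) = -17636 - 1*(-11487) = -17636 + 11487 = -6149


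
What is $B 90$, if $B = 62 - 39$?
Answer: $2070$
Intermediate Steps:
$B = 23$
$B 90 = 23 \cdot 90 = 2070$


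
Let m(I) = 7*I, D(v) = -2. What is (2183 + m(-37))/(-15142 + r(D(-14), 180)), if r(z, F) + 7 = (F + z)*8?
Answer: -1924/13725 ≈ -0.14018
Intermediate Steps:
r(z, F) = -7 + 8*F + 8*z (r(z, F) = -7 + (F + z)*8 = -7 + (8*F + 8*z) = -7 + 8*F + 8*z)
(2183 + m(-37))/(-15142 + r(D(-14), 180)) = (2183 + 7*(-37))/(-15142 + (-7 + 8*180 + 8*(-2))) = (2183 - 259)/(-15142 + (-7 + 1440 - 16)) = 1924/(-15142 + 1417) = 1924/(-13725) = 1924*(-1/13725) = -1924/13725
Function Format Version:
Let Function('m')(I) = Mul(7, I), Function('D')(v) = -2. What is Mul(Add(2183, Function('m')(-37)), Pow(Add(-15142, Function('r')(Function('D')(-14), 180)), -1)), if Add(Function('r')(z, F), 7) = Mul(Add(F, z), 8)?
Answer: Rational(-1924, 13725) ≈ -0.14018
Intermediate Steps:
Function('r')(z, F) = Add(-7, Mul(8, F), Mul(8, z)) (Function('r')(z, F) = Add(-7, Mul(Add(F, z), 8)) = Add(-7, Add(Mul(8, F), Mul(8, z))) = Add(-7, Mul(8, F), Mul(8, z)))
Mul(Add(2183, Function('m')(-37)), Pow(Add(-15142, Function('r')(Function('D')(-14), 180)), -1)) = Mul(Add(2183, Mul(7, -37)), Pow(Add(-15142, Add(-7, Mul(8, 180), Mul(8, -2))), -1)) = Mul(Add(2183, -259), Pow(Add(-15142, Add(-7, 1440, -16)), -1)) = Mul(1924, Pow(Add(-15142, 1417), -1)) = Mul(1924, Pow(-13725, -1)) = Mul(1924, Rational(-1, 13725)) = Rational(-1924, 13725)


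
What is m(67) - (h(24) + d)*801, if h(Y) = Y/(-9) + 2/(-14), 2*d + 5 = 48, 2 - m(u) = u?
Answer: -210505/14 ≈ -15036.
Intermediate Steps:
m(u) = 2 - u
d = 43/2 (d = -5/2 + (½)*48 = -5/2 + 24 = 43/2 ≈ 21.500)
h(Y) = -⅐ - Y/9 (h(Y) = Y*(-⅑) + 2*(-1/14) = -Y/9 - ⅐ = -⅐ - Y/9)
m(67) - (h(24) + d)*801 = (2 - 1*67) - ((-⅐ - ⅑*24) + 43/2)*801 = (2 - 67) - ((-⅐ - 8/3) + 43/2)*801 = -65 - (-59/21 + 43/2)*801 = -65 - 785*801/42 = -65 - 1*209595/14 = -65 - 209595/14 = -210505/14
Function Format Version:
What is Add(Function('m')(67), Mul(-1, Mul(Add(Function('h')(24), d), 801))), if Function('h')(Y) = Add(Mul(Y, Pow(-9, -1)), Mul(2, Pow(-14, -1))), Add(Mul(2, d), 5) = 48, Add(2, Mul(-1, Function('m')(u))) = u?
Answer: Rational(-210505, 14) ≈ -15036.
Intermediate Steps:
Function('m')(u) = Add(2, Mul(-1, u))
d = Rational(43, 2) (d = Add(Rational(-5, 2), Mul(Rational(1, 2), 48)) = Add(Rational(-5, 2), 24) = Rational(43, 2) ≈ 21.500)
Function('h')(Y) = Add(Rational(-1, 7), Mul(Rational(-1, 9), Y)) (Function('h')(Y) = Add(Mul(Y, Rational(-1, 9)), Mul(2, Rational(-1, 14))) = Add(Mul(Rational(-1, 9), Y), Rational(-1, 7)) = Add(Rational(-1, 7), Mul(Rational(-1, 9), Y)))
Add(Function('m')(67), Mul(-1, Mul(Add(Function('h')(24), d), 801))) = Add(Add(2, Mul(-1, 67)), Mul(-1, Mul(Add(Add(Rational(-1, 7), Mul(Rational(-1, 9), 24)), Rational(43, 2)), 801))) = Add(Add(2, -67), Mul(-1, Mul(Add(Add(Rational(-1, 7), Rational(-8, 3)), Rational(43, 2)), 801))) = Add(-65, Mul(-1, Mul(Add(Rational(-59, 21), Rational(43, 2)), 801))) = Add(-65, Mul(-1, Mul(Rational(785, 42), 801))) = Add(-65, Mul(-1, Rational(209595, 14))) = Add(-65, Rational(-209595, 14)) = Rational(-210505, 14)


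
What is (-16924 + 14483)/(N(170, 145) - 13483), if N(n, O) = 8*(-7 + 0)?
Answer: 2441/13539 ≈ 0.18029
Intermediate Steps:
N(n, O) = -56 (N(n, O) = 8*(-7) = -56)
(-16924 + 14483)/(N(170, 145) - 13483) = (-16924 + 14483)/(-56 - 13483) = -2441/(-13539) = -2441*(-1/13539) = 2441/13539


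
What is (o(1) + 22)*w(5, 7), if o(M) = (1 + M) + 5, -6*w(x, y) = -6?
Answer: 29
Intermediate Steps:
w(x, y) = 1 (w(x, y) = -⅙*(-6) = 1)
o(M) = 6 + M
(o(1) + 22)*w(5, 7) = ((6 + 1) + 22)*1 = (7 + 22)*1 = 29*1 = 29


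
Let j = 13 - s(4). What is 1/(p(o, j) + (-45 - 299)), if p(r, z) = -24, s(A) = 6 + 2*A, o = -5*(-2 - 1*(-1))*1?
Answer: -1/368 ≈ -0.0027174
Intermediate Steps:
o = 5 (o = -5*(-2 + 1)*1 = -5*(-1)*1 = 5*1 = 5)
j = -1 (j = 13 - (6 + 2*4) = 13 - (6 + 8) = 13 - 1*14 = 13 - 14 = -1)
1/(p(o, j) + (-45 - 299)) = 1/(-24 + (-45 - 299)) = 1/(-24 - 344) = 1/(-368) = -1/368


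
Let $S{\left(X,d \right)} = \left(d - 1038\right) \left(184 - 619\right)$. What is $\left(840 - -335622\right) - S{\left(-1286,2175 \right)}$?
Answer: $831057$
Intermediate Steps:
$S{\left(X,d \right)} = 451530 - 435 d$ ($S{\left(X,d \right)} = \left(-1038 + d\right) \left(-435\right) = 451530 - 435 d$)
$\left(840 - -335622\right) - S{\left(-1286,2175 \right)} = \left(840 - -335622\right) - \left(451530 - 946125\right) = \left(840 + 335622\right) - \left(451530 - 946125\right) = 336462 - -494595 = 336462 + 494595 = 831057$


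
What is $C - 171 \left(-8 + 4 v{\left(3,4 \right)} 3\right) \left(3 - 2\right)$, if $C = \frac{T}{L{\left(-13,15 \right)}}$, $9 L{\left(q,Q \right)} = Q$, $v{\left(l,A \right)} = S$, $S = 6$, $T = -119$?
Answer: $- \frac{55077}{5} \approx -11015.0$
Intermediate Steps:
$v{\left(l,A \right)} = 6$
$L{\left(q,Q \right)} = \frac{Q}{9}$
$C = - \frac{357}{5}$ ($C = - \frac{119}{\frac{1}{9} \cdot 15} = - \frac{119}{\frac{5}{3}} = \left(-119\right) \frac{3}{5} = - \frac{357}{5} \approx -71.4$)
$C - 171 \left(-8 + 4 v{\left(3,4 \right)} 3\right) \left(3 - 2\right) = - \frac{357}{5} - 171 \left(-8 + 4 \cdot 6 \cdot 3\right) \left(3 - 2\right) = - \frac{357}{5} - 171 \left(-8 + 24 \cdot 3\right) \left(3 - 2\right) = - \frac{357}{5} - 171 \left(-8 + 72\right) 1 = - \frac{357}{5} - 171 \cdot 64 \cdot 1 = - \frac{357}{5} - 10944 = - \frac{55077}{5}$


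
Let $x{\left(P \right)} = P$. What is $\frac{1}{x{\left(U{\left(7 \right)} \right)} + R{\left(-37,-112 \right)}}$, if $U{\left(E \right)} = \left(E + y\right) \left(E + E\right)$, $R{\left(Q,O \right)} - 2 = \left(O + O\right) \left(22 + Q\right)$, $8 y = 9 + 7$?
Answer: $\frac{1}{3488} \approx 0.0002867$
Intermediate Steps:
$y = 2$ ($y = \frac{9 + 7}{8} = \frac{1}{8} \cdot 16 = 2$)
$R{\left(Q,O \right)} = 2 + 2 O \left(22 + Q\right)$ ($R{\left(Q,O \right)} = 2 + \left(O + O\right) \left(22 + Q\right) = 2 + 2 O \left(22 + Q\right)$)
$U{\left(E \right)} = 2 E \left(2 + E\right)$ ($U{\left(E \right)} = \left(E + 2\right) \left(E + E\right) = \left(2 + E\right) 2 E = 2 E \left(2 + E\right)$)
$\frac{1}{x{\left(U{\left(7 \right)} \right)} + R{\left(-37,-112 \right)}} = \frac{1}{2 \cdot 7 \left(2 + 7\right) + \left(2 + 44 \left(-112\right) + 2 \left(-112\right) \left(-37\right)\right)} = \frac{1}{2 \cdot 7 \cdot 9 + \left(2 - 4928 + 8288\right)} = \frac{1}{126 + 3362} = \frac{1}{3488}$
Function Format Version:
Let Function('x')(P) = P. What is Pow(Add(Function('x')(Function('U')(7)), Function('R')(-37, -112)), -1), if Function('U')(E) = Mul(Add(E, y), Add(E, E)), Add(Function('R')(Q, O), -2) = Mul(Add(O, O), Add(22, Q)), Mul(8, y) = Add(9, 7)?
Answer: Rational(1, 3488) ≈ 0.00028670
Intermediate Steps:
y = 2 (y = Mul(Rational(1, 8), Add(9, 7)) = Mul(Rational(1, 8), 16) = 2)
Function('R')(Q, O) = Add(2, Mul(2, O, Add(22, Q))) (Function('R')(Q, O) = Add(2, Mul(Add(O, O), Add(22, Q))) = Add(2, Mul(Mul(2, O), Add(22, Q))) = Add(2, Mul(2, O, Add(22, Q))))
Function('U')(E) = Mul(2, E, Add(2, E)) (Function('U')(E) = Mul(Add(E, 2), Add(E, E)) = Mul(Add(2, E), Mul(2, E)) = Mul(2, E, Add(2, E)))
Pow(Add(Function('x')(Function('U')(7)), Function('R')(-37, -112)), -1) = Pow(Add(Mul(2, 7, Add(2, 7)), Add(2, Mul(44, -112), Mul(2, -112, -37))), -1) = Pow(Add(Mul(2, 7, 9), Add(2, -4928, 8288)), -1) = Pow(Add(126, 3362), -1) = Pow(3488, -1) = Rational(1, 3488)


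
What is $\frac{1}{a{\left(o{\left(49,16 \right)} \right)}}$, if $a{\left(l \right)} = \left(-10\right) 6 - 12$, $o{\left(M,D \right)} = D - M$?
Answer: $- \frac{1}{72} \approx -0.013889$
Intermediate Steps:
$a{\left(l \right)} = -72$ ($a{\left(l \right)} = -60 - 12 = -72$)
$\frac{1}{a{\left(o{\left(49,16 \right)} \right)}} = \frac{1}{-72} = - \frac{1}{72}$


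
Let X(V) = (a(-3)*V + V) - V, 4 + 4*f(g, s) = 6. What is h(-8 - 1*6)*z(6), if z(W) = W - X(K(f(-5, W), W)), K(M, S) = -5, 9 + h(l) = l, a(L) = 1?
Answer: -253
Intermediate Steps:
f(g, s) = ½ (f(g, s) = -1 + (¼)*6 = -1 + 3/2 = ½)
h(l) = -9 + l
X(V) = V (X(V) = (1*V + V) - V = (V + V) - V = 2*V - V = V)
z(W) = 5 + W (z(W) = W - 1*(-5) = W + 5 = 5 + W)
h(-8 - 1*6)*z(6) = (-9 + (-8 - 1*6))*(5 + 6) = (-9 + (-8 - 6))*11 = (-9 - 14)*11 = -23*11 = -253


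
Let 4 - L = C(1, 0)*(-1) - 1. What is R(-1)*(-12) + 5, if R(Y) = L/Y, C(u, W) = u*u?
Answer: 77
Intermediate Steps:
C(u, W) = u**2
L = 6 (L = 4 - (1**2*(-1) - 1) = 4 - (1*(-1) - 1) = 4 - (-1 - 1) = 4 - 1*(-2) = 4 + 2 = 6)
R(Y) = 6/Y
R(-1)*(-12) + 5 = (6/(-1))*(-12) + 5 = (6*(-1))*(-12) + 5 = -6*(-12) + 5 = 72 + 5 = 77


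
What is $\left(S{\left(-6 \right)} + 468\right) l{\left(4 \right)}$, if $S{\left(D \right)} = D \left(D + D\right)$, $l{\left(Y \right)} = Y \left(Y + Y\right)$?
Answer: $17280$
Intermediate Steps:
$l{\left(Y \right)} = 2 Y^{2}$ ($l{\left(Y \right)} = Y 2 Y = 2 Y^{2}$)
$S{\left(D \right)} = 2 D^{2}$ ($S{\left(D \right)} = D 2 D = 2 D^{2}$)
$\left(S{\left(-6 \right)} + 468\right) l{\left(4 \right)} = \left(2 \left(-6\right)^{2} + 468\right) 2 \cdot 4^{2} = \left(2 \cdot 36 + 468\right) 2 \cdot 16 = \left(72 + 468\right) 32 = 540 \cdot 32 = 17280$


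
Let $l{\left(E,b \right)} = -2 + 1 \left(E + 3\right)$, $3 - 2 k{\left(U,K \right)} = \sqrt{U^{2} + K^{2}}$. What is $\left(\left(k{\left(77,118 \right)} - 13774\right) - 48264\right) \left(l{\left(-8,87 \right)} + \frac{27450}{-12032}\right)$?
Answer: $\frac{6927864101}{12032} + \frac{55837 \sqrt{19853}}{12032} \approx 5.7644 \cdot 10^{5}$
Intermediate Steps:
$k{\left(U,K \right)} = \frac{3}{2} - \frac{\sqrt{K^{2} + U^{2}}}{2}$ ($k{\left(U,K \right)} = \frac{3}{2} - \frac{\sqrt{U^{2} + K^{2}}}{2} = \frac{3}{2} - \frac{\sqrt{K^{2} + U^{2}}}{2}$)
$l{\left(E,b \right)} = 1 + E$ ($l{\left(E,b \right)} = -2 + 1 \left(3 + E\right) = -2 + \left(3 + E\right) = 1 + E$)
$\left(\left(k{\left(77,118 \right)} - 13774\right) - 48264\right) \left(l{\left(-8,87 \right)} + \frac{27450}{-12032}\right) = \left(\left(\left(\frac{3}{2} - \frac{\sqrt{118^{2} + 77^{2}}}{2}\right) - 13774\right) - 48264\right) \left(\left(1 - 8\right) + \frac{27450}{-12032}\right) = \left(\left(\left(\frac{3}{2} - \frac{\sqrt{13924 + 5929}}{2}\right) - 13774\right) - 48264\right) \left(-7 + 27450 \left(- \frac{1}{12032}\right)\right) = \left(\left(\left(\frac{3}{2} - \frac{\sqrt{19853}}{2}\right) - 13774\right) - 48264\right) \left(-7 - \frac{13725}{6016}\right) = \left(\left(- \frac{27545}{2} - \frac{\sqrt{19853}}{2}\right) - 48264\right) \left(- \frac{55837}{6016}\right) = \left(- \frac{124073}{2} - \frac{\sqrt{19853}}{2}\right) \left(- \frac{55837}{6016}\right) = \frac{6927864101}{12032} + \frac{55837 \sqrt{19853}}{12032}$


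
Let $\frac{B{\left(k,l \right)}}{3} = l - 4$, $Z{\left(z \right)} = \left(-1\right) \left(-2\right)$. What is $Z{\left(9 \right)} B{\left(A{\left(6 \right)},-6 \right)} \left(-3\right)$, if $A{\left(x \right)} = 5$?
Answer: $180$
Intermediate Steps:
$Z{\left(z \right)} = 2$
$B{\left(k,l \right)} = -12 + 3 l$ ($B{\left(k,l \right)} = 3 \left(l - 4\right) = 3 \left(-4 + l\right) = -12 + 3 l$)
$Z{\left(9 \right)} B{\left(A{\left(6 \right)},-6 \right)} \left(-3\right) = 2 \left(-12 + 3 \left(-6\right)\right) \left(-3\right) = 2 \left(-12 - 18\right) \left(-3\right) = 2 \left(-30\right) \left(-3\right) = \left(-60\right) \left(-3\right) = 180$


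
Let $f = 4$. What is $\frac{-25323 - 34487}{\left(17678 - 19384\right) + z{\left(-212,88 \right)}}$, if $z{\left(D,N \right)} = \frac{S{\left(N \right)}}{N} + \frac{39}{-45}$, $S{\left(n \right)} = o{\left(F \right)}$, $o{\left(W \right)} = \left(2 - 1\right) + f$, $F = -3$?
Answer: $\frac{78949200}{2252989} \approx 35.042$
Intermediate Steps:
$o{\left(W \right)} = 5$ ($o{\left(W \right)} = \left(2 - 1\right) + 4 = 1 + 4 = 5$)
$S{\left(n \right)} = 5$
$z{\left(D,N \right)} = - \frac{13}{15} + \frac{5}{N}$ ($z{\left(D,N \right)} = \frac{5}{N} + \frac{39}{-45} = \frac{5}{N} + 39 \left(- \frac{1}{45}\right) = \frac{5}{N} - \frac{13}{15} = - \frac{13}{15} + \frac{5}{N}$)
$\frac{-25323 - 34487}{\left(17678 - 19384\right) + z{\left(-212,88 \right)}} = \frac{-25323 - 34487}{\left(17678 - 19384\right) - \left(\frac{13}{15} - \frac{5}{88}\right)} = - \frac{59810}{\left(17678 - 19384\right) + \left(- \frac{13}{15} + 5 \cdot \frac{1}{88}\right)} = - \frac{59810}{-1706 + \left(- \frac{13}{15} + \frac{5}{88}\right)} = - \frac{59810}{-1706 - \frac{1069}{1320}} = - \frac{59810}{- \frac{2252989}{1320}} = \left(-59810\right) \left(- \frac{1320}{2252989}\right) = \frac{78949200}{2252989}$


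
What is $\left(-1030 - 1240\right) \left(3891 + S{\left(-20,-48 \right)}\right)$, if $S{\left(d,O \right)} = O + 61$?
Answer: $-8862080$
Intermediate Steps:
$S{\left(d,O \right)} = 61 + O$
$\left(-1030 - 1240\right) \left(3891 + S{\left(-20,-48 \right)}\right) = \left(-1030 - 1240\right) \left(3891 + \left(61 - 48\right)\right) = - 2270 \left(3891 + 13\right) = \left(-2270\right) 3904 = -8862080$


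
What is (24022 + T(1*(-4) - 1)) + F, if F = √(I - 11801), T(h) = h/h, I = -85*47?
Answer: 24023 + 2*I*√3949 ≈ 24023.0 + 125.68*I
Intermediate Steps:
I = -3995
T(h) = 1
F = 2*I*√3949 (F = √(-3995 - 11801) = √(-15796) = 2*I*√3949 ≈ 125.68*I)
(24022 + T(1*(-4) - 1)) + F = (24022 + 1) + 2*I*√3949 = 24023 + 2*I*√3949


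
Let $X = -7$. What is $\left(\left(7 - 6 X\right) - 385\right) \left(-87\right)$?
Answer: $29232$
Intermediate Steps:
$\left(\left(7 - 6 X\right) - 385\right) \left(-87\right) = \left(\left(7 - -42\right) - 385\right) \left(-87\right) = \left(\left(7 + 42\right) - 385\right) \left(-87\right) = \left(49 - 385\right) \left(-87\right) = \left(-336\right) \left(-87\right) = 29232$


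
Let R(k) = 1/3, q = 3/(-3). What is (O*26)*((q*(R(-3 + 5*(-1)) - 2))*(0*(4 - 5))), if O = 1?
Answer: 0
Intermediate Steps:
q = -1 (q = 3*(-1/3) = -1)
R(k) = 1/3
(O*26)*((q*(R(-3 + 5*(-1)) - 2))*(0*(4 - 5))) = (1*26)*((-(1/3 - 2))*(0*(4 - 5))) = 26*((-1*(-5/3))*(0*(-1))) = 26*((5/3)*0) = 26*0 = 0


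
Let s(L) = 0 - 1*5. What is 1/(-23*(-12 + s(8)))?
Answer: 1/391 ≈ 0.0025575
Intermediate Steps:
s(L) = -5 (s(L) = 0 - 5 = -5)
1/(-23*(-12 + s(8))) = 1/(-23*(-12 - 5)) = 1/(-23*(-17)) = 1/391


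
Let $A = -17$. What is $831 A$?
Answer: $-14127$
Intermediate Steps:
$831 A = 831 \left(-17\right) = -14127$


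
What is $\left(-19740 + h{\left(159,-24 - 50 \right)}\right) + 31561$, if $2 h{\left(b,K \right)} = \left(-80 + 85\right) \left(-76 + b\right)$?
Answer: $\frac{24057}{2} \approx 12029.0$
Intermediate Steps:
$h{\left(b,K \right)} = -190 + \frac{5 b}{2}$ ($h{\left(b,K \right)} = \frac{\left(-80 + 85\right) \left(-76 + b\right)}{2} = \frac{5 \left(-76 + b\right)}{2} = \frac{-380 + 5 b}{2} = -190 + \frac{5 b}{2}$)
$\left(-19740 + h{\left(159,-24 - 50 \right)}\right) + 31561 = \left(-19740 + \left(-190 + \frac{5}{2} \cdot 159\right)\right) + 31561 = \left(-19740 + \left(-190 + \frac{795}{2}\right)\right) + 31561 = \left(-19740 + \frac{415}{2}\right) + 31561 = - \frac{39065}{2} + 31561 = \frac{24057}{2}$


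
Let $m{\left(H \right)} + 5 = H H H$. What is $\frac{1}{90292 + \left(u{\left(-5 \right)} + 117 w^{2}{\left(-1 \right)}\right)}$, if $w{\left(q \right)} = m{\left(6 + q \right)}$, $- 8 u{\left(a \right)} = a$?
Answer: $\frac{8}{14200741} \approx 5.6335 \cdot 10^{-7}$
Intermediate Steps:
$u{\left(a \right)} = - \frac{a}{8}$
$m{\left(H \right)} = -5 + H^{3}$ ($m{\left(H \right)} = -5 + H H H = -5 + H^{2} H = -5 + H^{3}$)
$w{\left(q \right)} = -5 + \left(6 + q\right)^{3}$
$\frac{1}{90292 + \left(u{\left(-5 \right)} + 117 w^{2}{\left(-1 \right)}\right)} = \frac{1}{90292 - \left(- \frac{5}{8} - 117 \left(-5 + \left(6 - 1\right)^{3}\right)^{2}\right)} = \frac{1}{90292 + \left(\frac{5}{8} + 117 \left(-5 + 5^{3}\right)^{2}\right)} = \frac{1}{90292 + \left(\frac{5}{8} + 117 \left(-5 + 125\right)^{2}\right)} = \frac{1}{90292 + \left(\frac{5}{8} + 117 \cdot 120^{2}\right)} = \frac{1}{90292 + \left(\frac{5}{8} + 117 \cdot 14400\right)} = \frac{1}{90292 + \left(\frac{5}{8} + 1684800\right)} = \frac{1}{90292 + \frac{13478405}{8}} = \frac{1}{\frac{14200741}{8}} = \frac{8}{14200741}$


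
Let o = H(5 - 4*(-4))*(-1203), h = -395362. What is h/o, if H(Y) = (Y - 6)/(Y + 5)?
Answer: 10279412/18045 ≈ 569.65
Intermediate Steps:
H(Y) = (-6 + Y)/(5 + Y)
o = -18045/26 (o = ((-6 + (5 - 4*(-4)))/(5 + (5 - 4*(-4))))*(-1203) = ((-6 + (5 + 16))/(5 + (5 + 16)))*(-1203) = ((-6 + 21)/(5 + 21))*(-1203) = (15/26)*(-1203) = -18045/26 ≈ -694.04)
h/o = -395362/(-18045/26) = -395362*(-26/18045) = 10279412/18045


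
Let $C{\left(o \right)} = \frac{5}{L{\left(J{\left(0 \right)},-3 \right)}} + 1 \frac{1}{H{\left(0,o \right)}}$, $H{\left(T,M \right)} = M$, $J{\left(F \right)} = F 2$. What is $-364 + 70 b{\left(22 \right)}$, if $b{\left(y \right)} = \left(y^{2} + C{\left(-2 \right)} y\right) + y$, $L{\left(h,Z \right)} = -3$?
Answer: $\frac{95158}{3} \approx 31719.0$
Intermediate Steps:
$J{\left(F \right)} = 2 F$
$C{\left(o \right)} = - \frac{5}{3} + \frac{1}{o}$ ($C{\left(o \right)} = \frac{5}{-3} + 1 \frac{1}{o} = 5 \left(- \frac{1}{3}\right) + \frac{1}{o} = - \frac{5}{3} + \frac{1}{o}$)
$b{\left(y \right)} = y^{2} - \frac{7 y}{6}$ ($b{\left(y \right)} = \left(y^{2} + \left(- \frac{5}{3} + \frac{1}{-2}\right) y\right) + y = \left(y^{2} + \left(- \frac{5}{3} - \frac{1}{2}\right) y\right) + y = \left(y^{2} - \frac{13 y}{6}\right) + y = y^{2} - \frac{7 y}{6}$)
$-364 + 70 b{\left(22 \right)} = -364 + 70 \cdot \frac{1}{6} \cdot 22 \left(-7 + 6 \cdot 22\right) = -364 + 70 \cdot \frac{1}{6} \cdot 22 \left(-7 + 132\right) = -364 + 70 \cdot \frac{1}{6} \cdot 22 \cdot 125 = -364 + 70 \cdot \frac{1375}{3} = -364 + \frac{96250}{3} = \frac{95158}{3}$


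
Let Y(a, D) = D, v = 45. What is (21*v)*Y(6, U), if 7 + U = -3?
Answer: -9450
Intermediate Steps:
U = -10 (U = -7 - 3 = -10)
(21*v)*Y(6, U) = (21*45)*(-10) = 945*(-10) = -9450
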